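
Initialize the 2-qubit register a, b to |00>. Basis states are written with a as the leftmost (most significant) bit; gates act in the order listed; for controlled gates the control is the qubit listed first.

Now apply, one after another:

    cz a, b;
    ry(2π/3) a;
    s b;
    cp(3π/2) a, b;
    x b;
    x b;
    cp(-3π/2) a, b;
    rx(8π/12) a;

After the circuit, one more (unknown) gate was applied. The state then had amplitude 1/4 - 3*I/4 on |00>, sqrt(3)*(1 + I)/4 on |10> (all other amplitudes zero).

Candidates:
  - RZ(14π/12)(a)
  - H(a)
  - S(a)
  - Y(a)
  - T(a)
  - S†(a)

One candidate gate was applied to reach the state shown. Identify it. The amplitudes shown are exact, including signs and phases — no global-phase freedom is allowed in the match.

It was S(a) that produced the state shown. Key observation: steps 4-7 multiply out to the identity, so the circuit reduces to the remaining gates.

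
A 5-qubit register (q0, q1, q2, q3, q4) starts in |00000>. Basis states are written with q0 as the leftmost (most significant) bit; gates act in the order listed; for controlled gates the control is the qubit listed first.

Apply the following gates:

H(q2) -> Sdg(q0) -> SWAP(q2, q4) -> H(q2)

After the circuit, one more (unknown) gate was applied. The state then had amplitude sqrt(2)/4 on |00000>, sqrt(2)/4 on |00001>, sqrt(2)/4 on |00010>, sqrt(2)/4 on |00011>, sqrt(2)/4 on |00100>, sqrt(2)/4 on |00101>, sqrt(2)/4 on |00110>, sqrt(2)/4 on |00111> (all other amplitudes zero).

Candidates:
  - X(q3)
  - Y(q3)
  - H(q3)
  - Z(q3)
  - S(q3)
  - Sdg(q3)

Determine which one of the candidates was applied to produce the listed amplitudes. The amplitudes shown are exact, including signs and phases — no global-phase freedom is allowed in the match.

It was H(q3) that produced the state shown.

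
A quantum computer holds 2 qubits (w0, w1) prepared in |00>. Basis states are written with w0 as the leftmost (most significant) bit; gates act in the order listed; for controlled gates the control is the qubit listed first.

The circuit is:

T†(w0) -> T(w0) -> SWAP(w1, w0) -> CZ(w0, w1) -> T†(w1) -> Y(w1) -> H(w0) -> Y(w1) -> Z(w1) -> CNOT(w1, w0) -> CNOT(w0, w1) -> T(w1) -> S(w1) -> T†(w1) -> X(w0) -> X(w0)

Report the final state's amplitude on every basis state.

The final amplitudes are sqrt(2)/2 on |00>, 0 on |01>, 0 on |10>, sqrt(2)*I/2 on |11>.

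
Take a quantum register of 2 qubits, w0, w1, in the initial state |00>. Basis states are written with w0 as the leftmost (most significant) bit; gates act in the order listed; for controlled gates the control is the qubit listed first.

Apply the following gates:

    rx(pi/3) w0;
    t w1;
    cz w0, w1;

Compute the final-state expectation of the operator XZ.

The expectation value of XZ is 0.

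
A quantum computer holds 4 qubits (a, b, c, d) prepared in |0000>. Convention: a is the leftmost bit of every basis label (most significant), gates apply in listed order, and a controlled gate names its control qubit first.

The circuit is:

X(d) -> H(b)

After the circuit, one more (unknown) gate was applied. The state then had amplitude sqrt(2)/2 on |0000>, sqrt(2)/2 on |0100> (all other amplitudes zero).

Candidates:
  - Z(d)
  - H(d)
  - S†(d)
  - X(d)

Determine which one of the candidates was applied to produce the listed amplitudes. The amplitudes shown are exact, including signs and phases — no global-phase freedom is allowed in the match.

It was X(d) that produced the state shown.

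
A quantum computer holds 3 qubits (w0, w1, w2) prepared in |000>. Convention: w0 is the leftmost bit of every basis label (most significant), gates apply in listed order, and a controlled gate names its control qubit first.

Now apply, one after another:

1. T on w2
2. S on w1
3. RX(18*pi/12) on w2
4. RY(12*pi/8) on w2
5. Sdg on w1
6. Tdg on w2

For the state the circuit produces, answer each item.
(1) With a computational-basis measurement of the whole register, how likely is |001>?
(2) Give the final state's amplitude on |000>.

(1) A full measurement returns |001> with probability 1/2.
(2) |000> carries amplitude 1/2 + I/2 in the final state.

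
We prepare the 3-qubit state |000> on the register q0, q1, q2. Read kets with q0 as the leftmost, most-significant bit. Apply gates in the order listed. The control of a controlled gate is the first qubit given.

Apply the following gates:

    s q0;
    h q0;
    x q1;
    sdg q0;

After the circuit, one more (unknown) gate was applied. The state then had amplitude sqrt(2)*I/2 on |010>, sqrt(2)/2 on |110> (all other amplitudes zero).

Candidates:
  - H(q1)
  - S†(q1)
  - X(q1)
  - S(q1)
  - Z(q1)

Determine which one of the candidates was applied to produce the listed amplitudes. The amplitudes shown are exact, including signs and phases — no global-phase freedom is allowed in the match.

The applied gate was S(q1).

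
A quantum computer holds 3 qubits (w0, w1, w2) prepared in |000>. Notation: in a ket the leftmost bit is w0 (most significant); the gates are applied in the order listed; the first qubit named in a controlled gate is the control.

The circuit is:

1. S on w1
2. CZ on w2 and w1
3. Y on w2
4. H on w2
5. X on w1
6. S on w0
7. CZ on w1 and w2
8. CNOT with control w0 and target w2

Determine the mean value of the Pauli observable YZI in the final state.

The observable YZI averages to 0.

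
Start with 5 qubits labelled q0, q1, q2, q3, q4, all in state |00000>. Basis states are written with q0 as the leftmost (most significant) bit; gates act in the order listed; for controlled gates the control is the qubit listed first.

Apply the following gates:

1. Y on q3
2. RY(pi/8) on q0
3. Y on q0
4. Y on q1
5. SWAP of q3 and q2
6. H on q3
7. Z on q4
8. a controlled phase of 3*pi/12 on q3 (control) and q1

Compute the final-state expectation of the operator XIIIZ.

In the final state, XIIIZ has expectation -sqrt(2 - sqrt(2))/2.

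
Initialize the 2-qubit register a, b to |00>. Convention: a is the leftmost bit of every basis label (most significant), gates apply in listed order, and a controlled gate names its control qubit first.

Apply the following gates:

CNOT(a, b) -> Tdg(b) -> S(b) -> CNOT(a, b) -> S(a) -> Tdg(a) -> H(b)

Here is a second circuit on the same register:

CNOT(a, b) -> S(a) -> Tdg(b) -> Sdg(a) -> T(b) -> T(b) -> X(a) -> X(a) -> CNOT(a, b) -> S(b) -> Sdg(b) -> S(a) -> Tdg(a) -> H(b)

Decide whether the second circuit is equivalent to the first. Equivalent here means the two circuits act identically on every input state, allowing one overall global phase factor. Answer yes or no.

Yes, they are equivalent — the unitaries differ by at most a global phase.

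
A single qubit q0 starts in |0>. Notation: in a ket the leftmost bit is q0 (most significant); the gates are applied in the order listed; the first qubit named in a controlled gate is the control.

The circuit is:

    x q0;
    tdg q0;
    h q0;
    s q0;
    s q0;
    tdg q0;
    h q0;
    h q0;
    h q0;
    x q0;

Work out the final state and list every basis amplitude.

After the circuit, the state carries amplitude -exp(3*I*pi/4)/2 + I/2 on |0>, -I/2 - exp(3*I*pi/4)/2 on |1>.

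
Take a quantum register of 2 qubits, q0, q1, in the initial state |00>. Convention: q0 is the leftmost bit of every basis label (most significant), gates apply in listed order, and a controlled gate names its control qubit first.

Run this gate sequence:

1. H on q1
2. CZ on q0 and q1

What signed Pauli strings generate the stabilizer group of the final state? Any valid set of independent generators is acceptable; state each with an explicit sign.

One valid set of independent stabilizer generators is +IX, +ZI (any independent generating set of the same group is equally correct).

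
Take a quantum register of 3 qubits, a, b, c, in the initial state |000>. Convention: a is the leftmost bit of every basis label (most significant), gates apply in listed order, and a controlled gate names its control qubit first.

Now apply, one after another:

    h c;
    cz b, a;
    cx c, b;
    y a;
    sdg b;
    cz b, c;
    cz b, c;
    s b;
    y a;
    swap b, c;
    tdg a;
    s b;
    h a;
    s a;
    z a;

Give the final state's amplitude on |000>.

The final state's coefficient on |000> equals 1/2. Key observation: steps 4-9 multiply out to the identity, so the circuit reduces to the remaining gates.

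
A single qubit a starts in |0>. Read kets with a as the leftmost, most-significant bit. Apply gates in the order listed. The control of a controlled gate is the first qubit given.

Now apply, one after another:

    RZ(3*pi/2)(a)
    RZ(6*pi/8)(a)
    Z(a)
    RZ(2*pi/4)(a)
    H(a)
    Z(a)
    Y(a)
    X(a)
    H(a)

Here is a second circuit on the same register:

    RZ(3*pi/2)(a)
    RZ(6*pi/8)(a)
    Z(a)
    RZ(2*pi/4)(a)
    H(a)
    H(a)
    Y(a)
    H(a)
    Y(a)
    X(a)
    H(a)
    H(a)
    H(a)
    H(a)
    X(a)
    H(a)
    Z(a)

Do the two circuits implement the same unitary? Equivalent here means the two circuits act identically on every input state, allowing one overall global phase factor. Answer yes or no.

No: there is an input state on which the two circuits produce genuinely different outputs (not merely differing by a phase).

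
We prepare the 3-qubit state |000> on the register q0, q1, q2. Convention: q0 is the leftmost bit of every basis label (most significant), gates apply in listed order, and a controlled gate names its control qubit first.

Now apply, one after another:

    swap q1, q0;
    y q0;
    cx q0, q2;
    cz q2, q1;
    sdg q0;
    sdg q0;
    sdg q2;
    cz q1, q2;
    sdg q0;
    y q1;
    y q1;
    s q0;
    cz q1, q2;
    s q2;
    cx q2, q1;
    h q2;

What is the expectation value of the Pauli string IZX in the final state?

The observable IZX averages to 1. Key observation: the block from step 7 through step 14 cancels to the identity and can be dropped.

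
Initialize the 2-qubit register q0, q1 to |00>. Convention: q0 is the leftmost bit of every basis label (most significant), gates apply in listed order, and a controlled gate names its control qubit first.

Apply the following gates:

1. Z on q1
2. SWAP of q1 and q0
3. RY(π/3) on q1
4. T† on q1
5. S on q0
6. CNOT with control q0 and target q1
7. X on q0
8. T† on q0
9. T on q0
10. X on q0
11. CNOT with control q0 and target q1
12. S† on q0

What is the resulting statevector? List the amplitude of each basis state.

The resulting statevector has amplitude sqrt(3)/2 on |00>, -exp(3*I*pi/4)/2 on |01>, 0 on |10>, 0 on |11>. Key observation: gates 5-12 undo each other exactly, leaving only the rest of the circuit to track.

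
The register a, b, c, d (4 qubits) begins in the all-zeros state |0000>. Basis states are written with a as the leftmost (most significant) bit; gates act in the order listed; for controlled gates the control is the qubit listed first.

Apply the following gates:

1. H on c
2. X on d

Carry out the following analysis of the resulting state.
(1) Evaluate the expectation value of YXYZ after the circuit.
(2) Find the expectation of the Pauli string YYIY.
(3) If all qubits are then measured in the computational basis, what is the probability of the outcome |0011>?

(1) In the final state, YXYZ has expectation 0.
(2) In the final state, YYIY has expectation 0.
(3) The probability of measuring |0011> is 1/2.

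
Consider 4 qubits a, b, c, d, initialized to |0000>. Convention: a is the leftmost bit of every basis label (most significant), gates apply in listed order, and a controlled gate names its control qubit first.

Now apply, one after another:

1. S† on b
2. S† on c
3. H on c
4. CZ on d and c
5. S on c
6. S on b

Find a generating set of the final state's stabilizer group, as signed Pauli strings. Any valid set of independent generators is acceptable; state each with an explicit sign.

The final state is stabilized by the group generated by +IIYI, +ZIII, +IZII, +IIIZ; other independent generating sets are equally valid.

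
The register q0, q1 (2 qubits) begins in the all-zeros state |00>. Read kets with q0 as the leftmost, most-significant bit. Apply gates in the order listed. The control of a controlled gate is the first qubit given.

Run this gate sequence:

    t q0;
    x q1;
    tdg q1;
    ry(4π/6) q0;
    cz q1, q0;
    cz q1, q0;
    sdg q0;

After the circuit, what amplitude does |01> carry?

The amplitude on |01> is -exp(3*I*pi/4)/2. Key observation: gates 5-6 undo each other exactly, leaving only the rest of the circuit to track.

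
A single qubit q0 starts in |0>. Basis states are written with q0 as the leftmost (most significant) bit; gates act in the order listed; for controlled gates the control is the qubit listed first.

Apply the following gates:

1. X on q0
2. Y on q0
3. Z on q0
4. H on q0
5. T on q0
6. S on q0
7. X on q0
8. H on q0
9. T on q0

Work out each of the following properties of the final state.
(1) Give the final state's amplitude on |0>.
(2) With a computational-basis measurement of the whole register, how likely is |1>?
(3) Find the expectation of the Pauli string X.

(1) |0> carries amplitude -I/2 + exp(I*pi/4)/2 in the final state.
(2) A full measurement returns |1> with probability sqrt(2)/4 + 1/2.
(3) The observable X averages to -1/2.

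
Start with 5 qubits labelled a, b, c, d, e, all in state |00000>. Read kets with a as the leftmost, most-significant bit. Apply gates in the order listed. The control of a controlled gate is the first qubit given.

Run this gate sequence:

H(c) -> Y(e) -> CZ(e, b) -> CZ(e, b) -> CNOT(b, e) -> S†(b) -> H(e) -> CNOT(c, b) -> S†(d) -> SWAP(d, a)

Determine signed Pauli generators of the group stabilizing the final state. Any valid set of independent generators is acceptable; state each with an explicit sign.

One valid set of independent stabilizer generators is +IXXII, -IIIIX, +ZIIII, +IZZII, +IIIZI (any independent generating set of the same group is equally correct). Key observation: gates 3-4 undo each other exactly, leaving only the rest of the circuit to track.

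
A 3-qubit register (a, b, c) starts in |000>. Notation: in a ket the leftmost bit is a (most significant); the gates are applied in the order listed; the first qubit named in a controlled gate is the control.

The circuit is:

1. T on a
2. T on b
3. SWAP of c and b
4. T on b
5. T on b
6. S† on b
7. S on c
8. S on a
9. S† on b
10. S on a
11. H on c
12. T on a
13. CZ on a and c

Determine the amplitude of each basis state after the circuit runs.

The final amplitudes are sqrt(2)/2 on |000>, sqrt(2)/2 on |001>, and 0 on every other basis state.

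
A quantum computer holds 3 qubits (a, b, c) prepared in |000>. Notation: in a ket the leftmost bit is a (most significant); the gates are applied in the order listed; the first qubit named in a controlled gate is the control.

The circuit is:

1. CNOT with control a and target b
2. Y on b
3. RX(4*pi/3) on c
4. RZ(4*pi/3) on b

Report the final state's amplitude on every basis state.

The resulting statevector has amplitude exp(I*pi/6)/2 on |010>, sqrt(3)*exp(2*I*pi/3)/2 on |011>, and 0 on every other basis state.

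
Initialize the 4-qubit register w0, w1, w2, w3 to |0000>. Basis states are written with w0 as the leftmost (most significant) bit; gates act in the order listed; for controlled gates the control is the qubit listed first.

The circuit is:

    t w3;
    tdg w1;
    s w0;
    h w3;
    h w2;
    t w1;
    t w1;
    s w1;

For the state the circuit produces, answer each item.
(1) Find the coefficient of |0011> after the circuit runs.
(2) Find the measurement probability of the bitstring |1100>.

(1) The amplitude on |0011> is 1/2.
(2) Outcome |1100> occurs with probability 0.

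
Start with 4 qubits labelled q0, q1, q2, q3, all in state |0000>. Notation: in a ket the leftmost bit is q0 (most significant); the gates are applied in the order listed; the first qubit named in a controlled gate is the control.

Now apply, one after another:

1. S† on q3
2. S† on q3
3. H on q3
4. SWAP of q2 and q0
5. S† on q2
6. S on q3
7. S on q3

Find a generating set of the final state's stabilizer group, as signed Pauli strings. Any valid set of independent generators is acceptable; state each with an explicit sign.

One valid set of independent stabilizer generators is -IIIX, +ZIII, +IZII, +IIZI (any independent generating set of the same group is equally correct).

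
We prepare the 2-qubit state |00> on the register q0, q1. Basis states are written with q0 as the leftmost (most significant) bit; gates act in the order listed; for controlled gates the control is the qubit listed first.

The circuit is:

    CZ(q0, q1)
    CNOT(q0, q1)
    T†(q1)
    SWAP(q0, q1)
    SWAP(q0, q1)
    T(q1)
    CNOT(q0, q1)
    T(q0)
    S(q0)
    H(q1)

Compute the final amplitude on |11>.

|11> carries amplitude 0 in the final state. Key observation: the block from step 2 through step 7 cancels to the identity and can be dropped.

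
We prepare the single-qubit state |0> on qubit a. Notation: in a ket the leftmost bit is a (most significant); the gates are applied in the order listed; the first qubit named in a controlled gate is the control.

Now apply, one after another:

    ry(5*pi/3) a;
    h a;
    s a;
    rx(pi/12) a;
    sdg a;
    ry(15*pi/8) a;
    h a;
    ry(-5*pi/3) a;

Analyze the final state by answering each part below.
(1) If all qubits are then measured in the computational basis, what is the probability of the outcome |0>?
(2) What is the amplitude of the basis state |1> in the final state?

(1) The probability of measuring |0> is -sqrt(6)*sin(pi/16)*cos(pi/16)/4 - sqrt(3)*sqrt(1/2 - sqrt(2)/4)*sqrt(sqrt(2)/4 + 1/2)*sin(pi/16)**2/2 - sqrt(2)*sin(pi/16)**2/8 + sin(pi/16)**2/2 + sqrt(1/2 - sqrt(2)/4)*sqrt(sqrt(2)/4 + 1/2)*sin(pi/16)*cos(pi/16) + sqrt(2)*cos(pi/16)**2/8 + sqrt(3)*sqrt(1/2 - sqrt(2)/4)*sqrt(sqrt(2)/4 + 1/2)*cos(pi/16)**2/2 + cos(pi/16)**2/2.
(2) |1> carries amplitude -sqrt(sqrt(2)/4 + 1/2)*cos(pi/16)/2 - sqrt(3)*sqrt(sqrt(2)/4 + 1/2)*sin(pi/16)/2 - sqrt(1/2 - sqrt(2)/4)*sin(pi/16)/2 + sqrt(3)*sqrt(1/2 - sqrt(2)/4)*cos(pi/16)/2 in the final state.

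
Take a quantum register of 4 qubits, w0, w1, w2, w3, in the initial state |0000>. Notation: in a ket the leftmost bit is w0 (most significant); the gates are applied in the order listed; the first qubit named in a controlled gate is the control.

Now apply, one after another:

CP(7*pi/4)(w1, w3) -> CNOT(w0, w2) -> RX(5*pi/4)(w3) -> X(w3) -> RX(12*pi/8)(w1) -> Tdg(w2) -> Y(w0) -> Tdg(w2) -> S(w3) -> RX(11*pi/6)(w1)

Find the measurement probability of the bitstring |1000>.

The probability of measuring |1000> is sqrt(2)/16 + 1/8.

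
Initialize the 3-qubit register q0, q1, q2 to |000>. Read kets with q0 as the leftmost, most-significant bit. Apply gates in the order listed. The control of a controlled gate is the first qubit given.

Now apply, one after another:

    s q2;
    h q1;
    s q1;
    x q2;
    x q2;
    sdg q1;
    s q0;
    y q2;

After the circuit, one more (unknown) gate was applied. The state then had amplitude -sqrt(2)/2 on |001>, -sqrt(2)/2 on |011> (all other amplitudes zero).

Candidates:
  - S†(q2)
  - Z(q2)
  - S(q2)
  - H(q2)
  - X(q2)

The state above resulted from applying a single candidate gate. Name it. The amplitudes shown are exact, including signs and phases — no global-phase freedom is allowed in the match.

It was S(q2) that produced the state shown. Key observation: steps 3-6 multiply out to the identity, so the circuit reduces to the remaining gates.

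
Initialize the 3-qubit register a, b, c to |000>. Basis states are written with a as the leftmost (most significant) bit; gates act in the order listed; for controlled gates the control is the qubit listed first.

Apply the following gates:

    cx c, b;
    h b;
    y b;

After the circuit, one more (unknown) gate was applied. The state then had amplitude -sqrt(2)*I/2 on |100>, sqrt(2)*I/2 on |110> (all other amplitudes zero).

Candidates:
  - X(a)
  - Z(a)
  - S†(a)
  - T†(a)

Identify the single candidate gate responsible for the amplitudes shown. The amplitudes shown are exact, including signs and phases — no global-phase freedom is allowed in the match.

The applied gate was X(a).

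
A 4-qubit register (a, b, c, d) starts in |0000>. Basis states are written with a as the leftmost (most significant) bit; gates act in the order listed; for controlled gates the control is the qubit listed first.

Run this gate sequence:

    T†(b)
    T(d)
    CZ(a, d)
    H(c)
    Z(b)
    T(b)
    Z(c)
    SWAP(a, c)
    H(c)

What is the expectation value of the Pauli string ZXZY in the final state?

The observable ZXZY averages to 0.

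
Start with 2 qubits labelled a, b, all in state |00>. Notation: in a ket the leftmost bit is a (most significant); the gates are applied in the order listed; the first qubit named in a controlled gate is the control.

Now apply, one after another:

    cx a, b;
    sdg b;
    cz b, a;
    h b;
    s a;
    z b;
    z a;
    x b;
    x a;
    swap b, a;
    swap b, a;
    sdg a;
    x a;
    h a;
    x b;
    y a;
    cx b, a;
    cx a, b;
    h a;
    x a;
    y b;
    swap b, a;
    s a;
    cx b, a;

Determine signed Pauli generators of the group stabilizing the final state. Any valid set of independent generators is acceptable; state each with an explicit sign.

The final state is stabilized by the group generated by -YI, +IZ; other independent generating sets are equally valid. Key observation: steps 10-11 multiply out to the identity, so the circuit reduces to the remaining gates.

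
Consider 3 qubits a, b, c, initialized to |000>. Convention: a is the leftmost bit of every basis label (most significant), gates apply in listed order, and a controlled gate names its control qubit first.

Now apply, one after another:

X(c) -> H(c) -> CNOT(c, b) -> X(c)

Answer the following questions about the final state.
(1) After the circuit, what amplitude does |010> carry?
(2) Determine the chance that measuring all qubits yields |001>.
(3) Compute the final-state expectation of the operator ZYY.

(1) |010> carries amplitude -sqrt(2)/2 in the final state.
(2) The probability of measuring |001> is 1/2.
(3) The expectation value of ZYY is -1.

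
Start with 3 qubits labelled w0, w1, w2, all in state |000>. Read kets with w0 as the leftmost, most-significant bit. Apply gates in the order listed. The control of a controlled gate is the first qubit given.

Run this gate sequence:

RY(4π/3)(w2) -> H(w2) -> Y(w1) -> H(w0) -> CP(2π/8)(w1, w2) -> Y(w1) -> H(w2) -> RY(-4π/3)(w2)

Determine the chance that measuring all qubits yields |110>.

Outcome |110> occurs with probability 0.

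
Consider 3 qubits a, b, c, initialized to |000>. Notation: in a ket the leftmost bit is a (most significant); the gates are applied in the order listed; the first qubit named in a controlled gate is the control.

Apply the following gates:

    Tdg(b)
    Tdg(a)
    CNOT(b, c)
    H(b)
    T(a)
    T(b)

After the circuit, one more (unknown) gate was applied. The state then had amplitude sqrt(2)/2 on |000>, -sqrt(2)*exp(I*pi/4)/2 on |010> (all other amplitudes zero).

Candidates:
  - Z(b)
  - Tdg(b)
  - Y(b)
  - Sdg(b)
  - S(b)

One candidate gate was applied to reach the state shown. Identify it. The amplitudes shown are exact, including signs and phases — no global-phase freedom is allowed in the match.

The unique candidate consistent with the amplitudes is Z(b).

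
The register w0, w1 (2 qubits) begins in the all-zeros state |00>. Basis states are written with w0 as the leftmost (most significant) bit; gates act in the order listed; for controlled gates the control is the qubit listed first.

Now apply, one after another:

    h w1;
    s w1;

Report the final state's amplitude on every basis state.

After the circuit, the state carries amplitude sqrt(2)/2 on |00>, sqrt(2)*I/2 on |01>, 0 on |10>, 0 on |11>.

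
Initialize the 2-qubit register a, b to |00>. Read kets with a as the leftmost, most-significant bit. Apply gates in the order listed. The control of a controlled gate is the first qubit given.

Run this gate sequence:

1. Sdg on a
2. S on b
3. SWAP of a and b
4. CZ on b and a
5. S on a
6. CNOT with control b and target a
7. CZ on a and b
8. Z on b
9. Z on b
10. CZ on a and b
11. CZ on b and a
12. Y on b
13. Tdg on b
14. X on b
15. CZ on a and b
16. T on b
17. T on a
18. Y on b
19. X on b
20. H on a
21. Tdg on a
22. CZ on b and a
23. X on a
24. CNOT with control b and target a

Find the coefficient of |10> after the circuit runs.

|10> carries amplitude sqrt(2)*exp(3*I*pi/4)/2 in the final state. Key observation: the block from step 7 through step 10 cancels to the identity and can be dropped.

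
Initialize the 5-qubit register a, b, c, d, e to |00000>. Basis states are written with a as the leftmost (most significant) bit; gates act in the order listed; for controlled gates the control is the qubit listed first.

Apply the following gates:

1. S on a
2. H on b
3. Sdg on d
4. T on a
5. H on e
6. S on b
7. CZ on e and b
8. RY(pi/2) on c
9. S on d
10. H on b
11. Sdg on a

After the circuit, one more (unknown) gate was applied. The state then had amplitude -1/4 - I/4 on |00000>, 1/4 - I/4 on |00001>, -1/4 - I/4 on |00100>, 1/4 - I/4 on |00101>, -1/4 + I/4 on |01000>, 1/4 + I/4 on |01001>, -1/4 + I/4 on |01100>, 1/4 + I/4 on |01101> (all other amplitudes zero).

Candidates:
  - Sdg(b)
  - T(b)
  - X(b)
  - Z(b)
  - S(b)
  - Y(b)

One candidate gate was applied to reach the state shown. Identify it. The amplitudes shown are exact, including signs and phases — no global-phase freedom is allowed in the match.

The applied gate was Y(b).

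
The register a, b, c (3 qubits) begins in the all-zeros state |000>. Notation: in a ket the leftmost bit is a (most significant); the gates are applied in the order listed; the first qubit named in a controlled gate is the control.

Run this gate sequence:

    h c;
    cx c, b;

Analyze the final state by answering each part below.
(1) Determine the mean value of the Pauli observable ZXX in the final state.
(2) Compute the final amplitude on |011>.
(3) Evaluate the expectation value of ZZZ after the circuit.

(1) The observable ZXX averages to 1.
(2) |011> carries amplitude sqrt(2)/2 in the final state.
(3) The observable ZZZ averages to 1.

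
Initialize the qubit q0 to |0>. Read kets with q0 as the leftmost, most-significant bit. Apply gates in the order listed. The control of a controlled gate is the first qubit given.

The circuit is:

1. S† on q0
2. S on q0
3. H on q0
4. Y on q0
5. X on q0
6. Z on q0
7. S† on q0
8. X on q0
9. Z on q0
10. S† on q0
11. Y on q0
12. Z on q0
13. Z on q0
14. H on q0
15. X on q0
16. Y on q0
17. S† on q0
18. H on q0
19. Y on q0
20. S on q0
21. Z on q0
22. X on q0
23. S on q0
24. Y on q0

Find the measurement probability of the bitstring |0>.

The probability of measuring |0> is 1/2.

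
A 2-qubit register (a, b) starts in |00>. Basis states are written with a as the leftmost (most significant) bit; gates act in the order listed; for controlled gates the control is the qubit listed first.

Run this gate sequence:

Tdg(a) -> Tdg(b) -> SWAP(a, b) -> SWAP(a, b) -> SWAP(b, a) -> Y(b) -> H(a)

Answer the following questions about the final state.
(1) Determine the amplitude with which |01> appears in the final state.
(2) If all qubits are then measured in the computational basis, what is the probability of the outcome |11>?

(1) |01> carries amplitude sqrt(2)*I/2 in the final state.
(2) Outcome |11> occurs with probability 1/2.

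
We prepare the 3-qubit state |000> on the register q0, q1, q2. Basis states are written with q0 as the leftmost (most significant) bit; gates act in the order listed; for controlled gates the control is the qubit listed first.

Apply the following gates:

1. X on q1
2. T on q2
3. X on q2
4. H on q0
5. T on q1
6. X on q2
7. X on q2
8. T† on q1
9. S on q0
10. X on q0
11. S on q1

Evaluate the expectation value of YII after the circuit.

The expectation value of YII is -1.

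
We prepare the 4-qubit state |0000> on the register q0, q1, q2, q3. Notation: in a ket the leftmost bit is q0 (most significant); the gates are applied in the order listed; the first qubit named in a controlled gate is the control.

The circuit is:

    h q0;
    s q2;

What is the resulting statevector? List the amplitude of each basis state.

After the circuit, the state carries amplitude sqrt(2)/2 on |0000>, sqrt(2)/2 on |1000>, and 0 on every other basis state.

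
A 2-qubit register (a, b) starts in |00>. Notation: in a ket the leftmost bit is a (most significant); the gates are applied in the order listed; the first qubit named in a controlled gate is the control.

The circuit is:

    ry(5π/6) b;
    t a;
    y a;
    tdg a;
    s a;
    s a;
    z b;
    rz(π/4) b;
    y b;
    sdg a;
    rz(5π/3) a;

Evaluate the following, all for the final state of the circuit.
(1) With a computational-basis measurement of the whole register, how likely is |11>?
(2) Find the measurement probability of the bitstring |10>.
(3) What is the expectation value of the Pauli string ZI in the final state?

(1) The probability of measuring |11> is 1/2 - sqrt(3)/4.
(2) Outcome |10> occurs with probability sqrt(3)/4 + 1/2.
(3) The expectation value of ZI is -1.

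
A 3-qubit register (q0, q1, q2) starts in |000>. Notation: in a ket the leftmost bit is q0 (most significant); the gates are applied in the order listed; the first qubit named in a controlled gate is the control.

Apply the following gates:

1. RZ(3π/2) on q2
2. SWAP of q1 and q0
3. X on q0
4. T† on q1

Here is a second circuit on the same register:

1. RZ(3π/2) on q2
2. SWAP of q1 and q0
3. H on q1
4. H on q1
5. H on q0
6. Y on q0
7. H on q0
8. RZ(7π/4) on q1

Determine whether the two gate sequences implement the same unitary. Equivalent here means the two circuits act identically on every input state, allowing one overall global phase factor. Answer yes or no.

No — the two circuits implement different unitaries, even allowing a global phase.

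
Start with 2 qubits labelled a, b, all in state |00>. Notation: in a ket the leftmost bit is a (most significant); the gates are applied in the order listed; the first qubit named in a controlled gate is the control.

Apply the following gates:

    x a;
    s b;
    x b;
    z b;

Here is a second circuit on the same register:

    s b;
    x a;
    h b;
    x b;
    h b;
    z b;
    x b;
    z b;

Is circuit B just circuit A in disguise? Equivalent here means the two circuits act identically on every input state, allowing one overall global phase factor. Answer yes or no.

Yes, they are equivalent — the unitaries differ by at most a global phase.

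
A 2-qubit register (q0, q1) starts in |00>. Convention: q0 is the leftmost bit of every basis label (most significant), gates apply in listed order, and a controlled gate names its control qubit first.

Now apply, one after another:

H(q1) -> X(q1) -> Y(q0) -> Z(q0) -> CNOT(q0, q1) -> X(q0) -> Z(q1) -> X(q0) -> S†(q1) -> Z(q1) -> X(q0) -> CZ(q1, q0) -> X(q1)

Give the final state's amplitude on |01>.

|01> carries amplitude -sqrt(2)*I/2 in the final state.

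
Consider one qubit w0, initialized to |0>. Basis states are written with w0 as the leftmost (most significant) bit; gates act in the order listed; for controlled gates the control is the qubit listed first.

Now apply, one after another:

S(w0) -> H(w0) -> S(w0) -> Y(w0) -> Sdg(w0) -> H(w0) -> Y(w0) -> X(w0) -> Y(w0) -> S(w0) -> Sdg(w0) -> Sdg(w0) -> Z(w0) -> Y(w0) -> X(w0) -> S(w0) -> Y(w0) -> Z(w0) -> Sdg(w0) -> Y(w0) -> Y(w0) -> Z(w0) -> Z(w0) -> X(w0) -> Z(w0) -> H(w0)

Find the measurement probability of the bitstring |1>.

The probability of measuring |1> is 1/2.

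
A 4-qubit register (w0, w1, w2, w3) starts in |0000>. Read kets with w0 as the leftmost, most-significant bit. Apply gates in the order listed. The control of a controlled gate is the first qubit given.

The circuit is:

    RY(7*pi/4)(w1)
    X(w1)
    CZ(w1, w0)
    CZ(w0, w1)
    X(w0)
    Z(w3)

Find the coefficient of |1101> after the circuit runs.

|1101> carries amplitude 0 in the final state.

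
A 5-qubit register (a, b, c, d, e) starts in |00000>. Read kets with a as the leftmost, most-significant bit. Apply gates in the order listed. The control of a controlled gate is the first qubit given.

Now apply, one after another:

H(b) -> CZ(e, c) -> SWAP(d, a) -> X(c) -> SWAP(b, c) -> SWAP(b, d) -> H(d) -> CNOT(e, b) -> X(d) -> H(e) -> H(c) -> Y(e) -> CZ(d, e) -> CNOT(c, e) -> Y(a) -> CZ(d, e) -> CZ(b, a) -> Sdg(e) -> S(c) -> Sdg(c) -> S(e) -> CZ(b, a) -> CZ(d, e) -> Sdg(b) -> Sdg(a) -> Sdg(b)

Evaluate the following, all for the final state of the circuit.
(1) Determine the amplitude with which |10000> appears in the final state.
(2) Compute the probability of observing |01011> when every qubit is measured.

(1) The amplitude on |10000> is I/2. Key observation: steps 16-23 multiply out to the identity, so the circuit reduces to the remaining gates.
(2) A full measurement returns |01011> with probability 0.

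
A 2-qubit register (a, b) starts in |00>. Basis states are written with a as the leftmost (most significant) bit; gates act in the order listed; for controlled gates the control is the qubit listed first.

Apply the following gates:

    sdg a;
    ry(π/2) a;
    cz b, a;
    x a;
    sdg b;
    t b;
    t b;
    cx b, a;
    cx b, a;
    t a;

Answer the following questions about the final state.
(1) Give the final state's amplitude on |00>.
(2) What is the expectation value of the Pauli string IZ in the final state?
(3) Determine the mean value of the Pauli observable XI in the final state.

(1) The final state's coefficient on |00> equals sqrt(2)/2. Key observation: the block from step 8 through step 9 cancels to the identity and can be dropped.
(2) The observable IZ averages to 1.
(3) The observable XI averages to sqrt(2)/2.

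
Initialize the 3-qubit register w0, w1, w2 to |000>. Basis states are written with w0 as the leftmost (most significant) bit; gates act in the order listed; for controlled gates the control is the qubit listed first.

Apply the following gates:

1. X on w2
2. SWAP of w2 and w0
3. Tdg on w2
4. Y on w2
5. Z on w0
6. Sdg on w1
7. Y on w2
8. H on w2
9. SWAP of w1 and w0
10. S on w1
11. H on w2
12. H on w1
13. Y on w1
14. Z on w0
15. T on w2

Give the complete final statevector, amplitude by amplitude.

The final amplitudes are sqrt(2)/2 on |000>, sqrt(2)/2 on |010>, and 0 on every other basis state.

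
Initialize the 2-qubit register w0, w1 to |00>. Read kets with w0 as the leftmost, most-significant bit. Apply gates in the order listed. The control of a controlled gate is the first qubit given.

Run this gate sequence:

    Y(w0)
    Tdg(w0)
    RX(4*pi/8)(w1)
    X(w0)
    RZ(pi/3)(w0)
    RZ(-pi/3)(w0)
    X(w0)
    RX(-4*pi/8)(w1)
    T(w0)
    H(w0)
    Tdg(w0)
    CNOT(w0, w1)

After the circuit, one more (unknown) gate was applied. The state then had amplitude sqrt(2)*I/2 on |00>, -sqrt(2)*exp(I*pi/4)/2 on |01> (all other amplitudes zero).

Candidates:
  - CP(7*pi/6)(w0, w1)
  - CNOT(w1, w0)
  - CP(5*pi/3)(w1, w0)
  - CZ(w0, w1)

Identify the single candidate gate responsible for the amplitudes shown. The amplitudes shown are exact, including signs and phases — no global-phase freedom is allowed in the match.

The applied gate was CNOT(w1, w0). Key observation: the block from step 2 through step 9 cancels to the identity and can be dropped.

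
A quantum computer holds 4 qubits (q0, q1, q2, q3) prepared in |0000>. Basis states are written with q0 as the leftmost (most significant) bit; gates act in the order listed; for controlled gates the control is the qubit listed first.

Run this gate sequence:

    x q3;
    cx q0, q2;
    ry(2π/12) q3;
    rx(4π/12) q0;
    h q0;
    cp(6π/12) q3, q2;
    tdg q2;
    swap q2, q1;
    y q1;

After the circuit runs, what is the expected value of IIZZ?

The expectation value of IIZZ is -sqrt(3)/2.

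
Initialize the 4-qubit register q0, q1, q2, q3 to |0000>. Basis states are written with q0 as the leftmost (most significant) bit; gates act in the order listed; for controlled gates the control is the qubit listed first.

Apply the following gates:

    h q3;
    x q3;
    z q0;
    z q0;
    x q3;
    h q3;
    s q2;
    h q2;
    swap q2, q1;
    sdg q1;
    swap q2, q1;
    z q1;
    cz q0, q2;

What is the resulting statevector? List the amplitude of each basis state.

The resulting statevector has amplitude sqrt(2)/2 on |0000>, -sqrt(2)*I/2 on |0010>, and 0 on every other basis state. Key observation: the block from step 1 through step 6 cancels to the identity and can be dropped.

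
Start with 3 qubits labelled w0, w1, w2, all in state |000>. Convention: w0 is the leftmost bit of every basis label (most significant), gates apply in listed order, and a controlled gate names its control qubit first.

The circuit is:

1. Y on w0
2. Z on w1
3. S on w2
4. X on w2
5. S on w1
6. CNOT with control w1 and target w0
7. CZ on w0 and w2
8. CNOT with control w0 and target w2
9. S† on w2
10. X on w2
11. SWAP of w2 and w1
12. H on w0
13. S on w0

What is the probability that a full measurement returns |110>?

A full measurement returns |110> with probability 1/2.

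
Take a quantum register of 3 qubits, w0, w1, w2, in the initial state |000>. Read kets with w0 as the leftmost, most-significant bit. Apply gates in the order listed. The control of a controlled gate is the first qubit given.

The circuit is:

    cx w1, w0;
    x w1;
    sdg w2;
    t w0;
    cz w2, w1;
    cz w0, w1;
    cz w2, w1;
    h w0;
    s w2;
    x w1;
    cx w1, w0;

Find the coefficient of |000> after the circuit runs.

The amplitude on |000> is sqrt(2)/2.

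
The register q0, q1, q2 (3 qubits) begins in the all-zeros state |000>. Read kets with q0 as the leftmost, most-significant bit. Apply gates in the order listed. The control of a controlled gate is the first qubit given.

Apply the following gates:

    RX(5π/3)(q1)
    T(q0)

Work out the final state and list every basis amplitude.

The final amplitudes are -sqrt(3)/2 on |000>, -I/2 on |010>, and 0 on every other basis state.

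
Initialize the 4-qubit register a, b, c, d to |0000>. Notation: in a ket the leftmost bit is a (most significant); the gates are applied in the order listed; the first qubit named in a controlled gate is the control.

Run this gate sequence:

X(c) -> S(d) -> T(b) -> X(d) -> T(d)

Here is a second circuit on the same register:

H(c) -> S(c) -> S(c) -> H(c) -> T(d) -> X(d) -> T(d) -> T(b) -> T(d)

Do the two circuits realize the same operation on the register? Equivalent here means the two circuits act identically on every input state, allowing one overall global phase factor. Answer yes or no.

No: there is an input state on which the two circuits produce genuinely different outputs (not merely differing by a phase).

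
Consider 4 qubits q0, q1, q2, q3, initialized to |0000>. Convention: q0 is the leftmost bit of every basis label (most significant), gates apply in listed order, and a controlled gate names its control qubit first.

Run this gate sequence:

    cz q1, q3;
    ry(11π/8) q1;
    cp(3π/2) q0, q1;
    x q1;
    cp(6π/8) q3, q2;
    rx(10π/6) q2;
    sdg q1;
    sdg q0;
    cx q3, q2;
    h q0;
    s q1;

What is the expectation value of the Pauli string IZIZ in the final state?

The expectation value of IZIZ is sqrt(2 - sqrt(2))/2.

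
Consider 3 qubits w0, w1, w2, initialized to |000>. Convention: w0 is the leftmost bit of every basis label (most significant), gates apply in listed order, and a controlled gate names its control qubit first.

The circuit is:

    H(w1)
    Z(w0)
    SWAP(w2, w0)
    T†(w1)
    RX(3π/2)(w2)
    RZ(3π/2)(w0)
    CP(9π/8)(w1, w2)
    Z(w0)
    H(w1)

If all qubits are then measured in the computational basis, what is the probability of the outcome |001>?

A full measurement returns |001> with probability 1/4 - sqrt(sqrt(2) + 2)/8.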